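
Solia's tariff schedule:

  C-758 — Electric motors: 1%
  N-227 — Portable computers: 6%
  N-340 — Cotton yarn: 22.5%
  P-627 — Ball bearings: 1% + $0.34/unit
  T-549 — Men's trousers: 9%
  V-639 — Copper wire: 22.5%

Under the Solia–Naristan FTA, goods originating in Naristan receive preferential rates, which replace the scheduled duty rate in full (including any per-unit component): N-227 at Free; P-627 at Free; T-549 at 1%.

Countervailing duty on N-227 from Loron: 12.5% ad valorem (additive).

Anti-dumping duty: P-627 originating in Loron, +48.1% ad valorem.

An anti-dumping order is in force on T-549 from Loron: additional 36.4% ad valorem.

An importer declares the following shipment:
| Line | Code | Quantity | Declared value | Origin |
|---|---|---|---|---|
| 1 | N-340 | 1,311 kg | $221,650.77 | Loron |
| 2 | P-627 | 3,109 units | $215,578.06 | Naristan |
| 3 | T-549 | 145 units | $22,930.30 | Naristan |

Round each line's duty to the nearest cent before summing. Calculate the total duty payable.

Line 1 (N-340, Loron, 1,311 kg, $221,650.77):
Base rate for N-340 is 22.5%.
Duty = $221,650.77 × 22.5% = $49,871.42.
Line 2 (P-627, Naristan, 3,109 units, $215,578.06):
Base rate for P-627 is 1% + $0.34/unit.
Origin Naristan qualifies under the Solia–Naristan agreement and P-627 is covered: preferential rate Free applies instead.
The additional-duty order on P-627 targets Loron, not Naristan; it does not apply.
Duty = $215,578.06 × 0% = $0.00.
Line 3 (T-549, Naristan, 145 units, $22,930.30):
Base rate for T-549 is 9%.
Origin Naristan qualifies under the Solia–Naristan agreement and T-549 is covered: preferential rate 1% applies instead.
The additional-duty order on T-549 targets Loron, not Naristan; it does not apply.
Duty = $22,930.30 × 1% = $229.30.
Total = $49,871.42 + $0.00 + $229.30 = $50,100.72.

$50,100.72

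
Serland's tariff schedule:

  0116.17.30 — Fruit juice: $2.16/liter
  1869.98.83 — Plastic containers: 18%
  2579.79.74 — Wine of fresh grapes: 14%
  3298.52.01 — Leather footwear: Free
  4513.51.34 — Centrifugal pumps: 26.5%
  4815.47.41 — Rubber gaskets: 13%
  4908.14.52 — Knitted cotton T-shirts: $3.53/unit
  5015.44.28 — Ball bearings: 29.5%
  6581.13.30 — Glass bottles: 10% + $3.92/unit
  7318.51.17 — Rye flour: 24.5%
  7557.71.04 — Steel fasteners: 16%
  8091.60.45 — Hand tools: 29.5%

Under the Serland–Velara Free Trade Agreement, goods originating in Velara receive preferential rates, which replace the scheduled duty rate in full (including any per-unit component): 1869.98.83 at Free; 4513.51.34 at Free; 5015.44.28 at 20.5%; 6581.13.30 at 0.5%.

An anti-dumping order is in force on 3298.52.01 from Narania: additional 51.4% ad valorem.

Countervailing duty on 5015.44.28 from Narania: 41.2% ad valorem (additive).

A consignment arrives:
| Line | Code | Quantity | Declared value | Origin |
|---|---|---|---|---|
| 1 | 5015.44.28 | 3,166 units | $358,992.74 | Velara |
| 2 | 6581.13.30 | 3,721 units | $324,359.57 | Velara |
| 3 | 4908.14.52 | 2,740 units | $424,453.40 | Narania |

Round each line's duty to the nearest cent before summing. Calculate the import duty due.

$84,887.51

Line 1 (5015.44.28, Velara, 3,166 units, $358,992.74):
Base rate for 5015.44.28 is 29.5%.
Origin Velara qualifies under the Serland–Velara agreement and 5015.44.28 is covered: preferential rate 20.5% applies instead.
The additional-duty order on 5015.44.28 targets Narania, not Velara; it does not apply.
Duty = $358,992.74 × 20.5% = $73,593.51.
Line 2 (6581.13.30, Velara, 3,721 units, $324,359.57):
Base rate for 6581.13.30 is 10% + $3.92/unit.
Origin Velara qualifies under the Serland–Velara agreement and 6581.13.30 is covered: preferential rate 0.5% applies instead.
Duty = $324,359.57 × 0.5% = $1,621.80.
Line 3 (4908.14.52, Narania, 2,740 units, $424,453.40):
Base rate for 4908.14.52 is $3.53/unit.
Duty = 2,740 × $3.53 = $9,672.20.
Total = $73,593.51 + $1,621.80 + $9,672.20 = $84,887.51.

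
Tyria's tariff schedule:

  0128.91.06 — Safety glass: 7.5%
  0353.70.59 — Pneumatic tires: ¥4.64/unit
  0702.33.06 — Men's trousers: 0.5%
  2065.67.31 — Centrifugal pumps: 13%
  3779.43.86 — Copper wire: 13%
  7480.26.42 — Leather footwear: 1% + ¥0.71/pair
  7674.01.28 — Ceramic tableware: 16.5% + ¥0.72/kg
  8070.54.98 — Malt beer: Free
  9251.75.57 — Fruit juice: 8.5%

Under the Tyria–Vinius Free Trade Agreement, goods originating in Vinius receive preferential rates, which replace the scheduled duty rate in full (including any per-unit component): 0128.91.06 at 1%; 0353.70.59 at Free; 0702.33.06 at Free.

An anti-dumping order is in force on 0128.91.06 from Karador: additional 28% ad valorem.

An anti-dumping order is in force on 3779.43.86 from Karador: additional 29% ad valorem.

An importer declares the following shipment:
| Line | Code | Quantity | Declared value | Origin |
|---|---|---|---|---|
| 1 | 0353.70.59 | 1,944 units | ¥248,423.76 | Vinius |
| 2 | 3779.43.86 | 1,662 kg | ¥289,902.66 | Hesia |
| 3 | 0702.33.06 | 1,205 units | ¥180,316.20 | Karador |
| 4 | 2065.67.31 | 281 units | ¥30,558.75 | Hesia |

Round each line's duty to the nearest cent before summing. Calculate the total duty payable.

¥42,561.57

Line 1 (0353.70.59, Vinius, 1,944 units, ¥248,423.76):
Base rate for 0353.70.59 is ¥4.64/unit.
Origin Vinius qualifies under the Tyria–Vinius agreement and 0353.70.59 is covered: preferential rate Free applies instead.
Duty = ¥248,423.76 × 0% = ¥0.00.
Line 2 (3779.43.86, Hesia, 1,662 kg, ¥289,902.66):
Base rate for 3779.43.86 is 13%.
The additional-duty order on 3779.43.86 targets Karador, not Hesia; it does not apply.
Duty = ¥289,902.66 × 13% = ¥37,687.35.
Line 3 (0702.33.06, Karador, 1,205 units, ¥180,316.20):
Base rate for 0702.33.06 is 0.5%.
0702.33.06 has an FTA preferential rate, but origin Karador is not Vinius; base rate stands.
Duty = ¥180,316.20 × 0.5% = ¥901.58.
Line 4 (2065.67.31, Hesia, 281 units, ¥30,558.75):
Base rate for 2065.67.31 is 13%.
Duty = ¥30,558.75 × 13% = ¥3,972.64.
Total = ¥0.00 + ¥37,687.35 + ¥901.58 + ¥3,972.64 = ¥42,561.57.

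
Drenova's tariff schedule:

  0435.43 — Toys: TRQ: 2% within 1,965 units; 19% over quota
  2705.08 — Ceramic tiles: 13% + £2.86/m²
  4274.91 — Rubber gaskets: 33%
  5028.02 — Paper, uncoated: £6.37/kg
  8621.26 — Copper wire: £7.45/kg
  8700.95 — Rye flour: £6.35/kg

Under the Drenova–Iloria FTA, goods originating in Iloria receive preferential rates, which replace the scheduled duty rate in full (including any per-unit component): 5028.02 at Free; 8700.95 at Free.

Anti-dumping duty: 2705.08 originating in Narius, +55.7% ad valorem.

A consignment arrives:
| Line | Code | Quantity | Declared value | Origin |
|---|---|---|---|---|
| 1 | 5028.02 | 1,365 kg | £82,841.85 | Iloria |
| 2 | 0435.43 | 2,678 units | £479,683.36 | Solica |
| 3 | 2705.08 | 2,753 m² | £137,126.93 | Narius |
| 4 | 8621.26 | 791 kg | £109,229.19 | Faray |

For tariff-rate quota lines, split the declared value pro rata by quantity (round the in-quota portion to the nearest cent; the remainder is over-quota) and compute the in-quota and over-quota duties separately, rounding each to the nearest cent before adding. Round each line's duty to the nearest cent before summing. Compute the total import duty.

Line 1 (5028.02, Iloria, 1,365 kg, £82,841.85):
Base rate for 5028.02 is £6.37/kg.
Origin Iloria qualifies under the Drenova–Iloria agreement and 5028.02 is covered: preferential rate Free applies instead.
Duty = £82,841.85 × 0% = £0.00.
Line 2 (0435.43, Solica, 2,678 units, £479,683.36):
Code 0435.43 is under a tariff-rate quota (threshold 1,965 units). In-quota: 1,965 units at 2%; over-quota: 713 units at 19%.
Pro-rata value split: in-quota = £479,683.36 × 1,965/2,678 = £351,970.80; over-quota = £479,683.36 − £351,970.80 = £127,712.56.
In-quota duty = £351,970.80 × 2% = £7,039.42. Over-quota duty = £127,712.56 × 19% = £24,265.39.
Line duty = £7,039.42 + £24,265.39 = £31,304.81.
Line 3 (2705.08, Narius, 2,753 m², £137,126.93):
Base rate for 2705.08 is 13% + £2.86/m².
Additional duty on 2705.08 from Narius: +55.7%. Applied ad valorem rate: 13% + 55.7% = 68.7%.
Duty = £137,126.93 × 68.7% + 2,753 × £2.86 = £102,079.78.
Line 4 (8621.26, Faray, 791 kg, £109,229.19):
Base rate for 8621.26 is £7.45/kg.
Duty = 791 × £7.45 = £5,892.95.
Total = £0.00 + £31,304.81 + £102,079.78 + £5,892.95 = £139,277.54.

£139,277.54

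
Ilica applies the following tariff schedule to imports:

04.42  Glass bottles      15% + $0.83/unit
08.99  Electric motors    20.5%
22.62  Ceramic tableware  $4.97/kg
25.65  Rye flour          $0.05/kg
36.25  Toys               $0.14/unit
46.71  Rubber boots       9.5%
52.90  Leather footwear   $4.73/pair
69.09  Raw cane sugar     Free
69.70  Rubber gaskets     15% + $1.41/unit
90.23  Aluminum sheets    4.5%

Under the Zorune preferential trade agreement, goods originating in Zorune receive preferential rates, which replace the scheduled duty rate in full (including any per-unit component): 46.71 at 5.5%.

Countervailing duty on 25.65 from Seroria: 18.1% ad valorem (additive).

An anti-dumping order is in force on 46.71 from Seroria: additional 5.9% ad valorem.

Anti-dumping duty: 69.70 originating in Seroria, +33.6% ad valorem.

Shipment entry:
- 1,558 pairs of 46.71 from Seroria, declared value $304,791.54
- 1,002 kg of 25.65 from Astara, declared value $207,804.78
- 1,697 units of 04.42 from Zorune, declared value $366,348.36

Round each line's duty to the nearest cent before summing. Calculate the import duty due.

Line 1 (46.71, Seroria, 1,558 pairs, $304,791.54):
Base rate for 46.71 is 9.5%.
46.71 has an FTA preferential rate, but origin Seroria is not Zorune; base rate stands.
Additional duty on 46.71 from Seroria: +5.9%. Applied ad valorem rate: 9.5% + 5.9% = 15.4%.
Duty = $304,791.54 × 15.4% = $46,937.90.
Line 2 (25.65, Astara, 1,002 kg, $207,804.78):
Base rate for 25.65 is $0.05/kg.
The additional-duty order on 25.65 targets Seroria, not Astara; it does not apply.
Duty = 1,002 × $0.05 = $50.10.
Line 3 (04.42, Zorune, 1,697 units, $366,348.36):
Base rate for 04.42 is 15% + $0.83/unit.
Origin Zorune is the FTA partner but 04.42 is not on the preference list; base rate stands.
Duty = $366,348.36 × 15% + 1,697 × $0.83 = $56,360.76.
Total = $46,937.90 + $50.10 + $56,360.76 = $103,348.76.

$103,348.76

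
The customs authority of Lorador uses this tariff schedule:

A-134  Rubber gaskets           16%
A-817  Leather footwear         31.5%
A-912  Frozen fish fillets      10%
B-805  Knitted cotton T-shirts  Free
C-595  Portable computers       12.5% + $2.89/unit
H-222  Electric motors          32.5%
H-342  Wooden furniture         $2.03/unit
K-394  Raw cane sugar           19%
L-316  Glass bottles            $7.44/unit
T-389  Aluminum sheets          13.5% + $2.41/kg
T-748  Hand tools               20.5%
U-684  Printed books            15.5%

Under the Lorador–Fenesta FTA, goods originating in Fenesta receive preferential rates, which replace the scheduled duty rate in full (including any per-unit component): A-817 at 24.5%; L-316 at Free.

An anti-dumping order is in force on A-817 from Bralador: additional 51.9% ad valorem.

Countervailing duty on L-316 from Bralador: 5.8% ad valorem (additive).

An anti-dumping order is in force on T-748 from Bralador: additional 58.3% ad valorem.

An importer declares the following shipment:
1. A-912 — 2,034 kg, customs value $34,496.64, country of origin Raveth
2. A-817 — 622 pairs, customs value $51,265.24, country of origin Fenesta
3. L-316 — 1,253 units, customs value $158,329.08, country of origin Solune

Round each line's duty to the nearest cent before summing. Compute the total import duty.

$25,331.96

Line 1 (A-912, Raveth, 2,034 kg, $34,496.64):
Base rate for A-912 is 10%.
Duty = $34,496.64 × 10% = $3,449.66.
Line 2 (A-817, Fenesta, 622 pairs, $51,265.24):
Base rate for A-817 is 31.5%.
Origin Fenesta qualifies under the Lorador–Fenesta agreement and A-817 is covered: preferential rate 24.5% applies instead.
The additional-duty order on A-817 targets Bralador, not Fenesta; it does not apply.
Duty = $51,265.24 × 24.5% = $12,559.98.
Line 3 (L-316, Solune, 1,253 units, $158,329.08):
Base rate for L-316 is $7.44/unit.
L-316 has an FTA preferential rate, but origin Solune is not Fenesta; base rate stands.
The additional-duty order on L-316 targets Bralador, not Solune; it does not apply.
Duty = 1,253 × $7.44 = $9,322.32.
Total = $3,449.66 + $12,559.98 + $9,322.32 = $25,331.96.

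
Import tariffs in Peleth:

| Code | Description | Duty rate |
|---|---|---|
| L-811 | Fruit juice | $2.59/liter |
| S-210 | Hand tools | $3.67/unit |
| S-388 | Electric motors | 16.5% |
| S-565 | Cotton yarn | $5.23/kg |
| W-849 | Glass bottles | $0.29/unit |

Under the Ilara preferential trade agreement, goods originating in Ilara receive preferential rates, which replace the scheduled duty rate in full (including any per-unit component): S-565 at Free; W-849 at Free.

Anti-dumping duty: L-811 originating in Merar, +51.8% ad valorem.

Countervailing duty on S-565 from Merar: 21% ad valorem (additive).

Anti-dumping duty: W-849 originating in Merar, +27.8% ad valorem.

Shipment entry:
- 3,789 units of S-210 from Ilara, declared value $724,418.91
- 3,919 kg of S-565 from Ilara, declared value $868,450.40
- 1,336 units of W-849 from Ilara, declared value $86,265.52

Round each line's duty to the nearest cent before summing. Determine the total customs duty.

$13,905.63

Line 1 (S-210, Ilara, 3,789 units, $724,418.91):
Base rate for S-210 is $3.67/unit.
Origin Ilara is the FTA partner but S-210 is not on the preference list; base rate stands.
Duty = 3,789 × $3.67 = $13,905.63.
Line 2 (S-565, Ilara, 3,919 kg, $868,450.40):
Base rate for S-565 is $5.23/kg.
Origin Ilara qualifies under the Peleth–Ilara agreement and S-565 is covered: preferential rate Free applies instead.
The additional-duty order on S-565 targets Merar, not Ilara; it does not apply.
Duty = $868,450.40 × 0% = $0.00.
Line 3 (W-849, Ilara, 1,336 units, $86,265.52):
Base rate for W-849 is $0.29/unit.
Origin Ilara qualifies under the Peleth–Ilara agreement and W-849 is covered: preferential rate Free applies instead.
The additional-duty order on W-849 targets Merar, not Ilara; it does not apply.
Duty = $86,265.52 × 0% = $0.00.
Total = $13,905.63 + $0.00 + $0.00 = $13,905.63.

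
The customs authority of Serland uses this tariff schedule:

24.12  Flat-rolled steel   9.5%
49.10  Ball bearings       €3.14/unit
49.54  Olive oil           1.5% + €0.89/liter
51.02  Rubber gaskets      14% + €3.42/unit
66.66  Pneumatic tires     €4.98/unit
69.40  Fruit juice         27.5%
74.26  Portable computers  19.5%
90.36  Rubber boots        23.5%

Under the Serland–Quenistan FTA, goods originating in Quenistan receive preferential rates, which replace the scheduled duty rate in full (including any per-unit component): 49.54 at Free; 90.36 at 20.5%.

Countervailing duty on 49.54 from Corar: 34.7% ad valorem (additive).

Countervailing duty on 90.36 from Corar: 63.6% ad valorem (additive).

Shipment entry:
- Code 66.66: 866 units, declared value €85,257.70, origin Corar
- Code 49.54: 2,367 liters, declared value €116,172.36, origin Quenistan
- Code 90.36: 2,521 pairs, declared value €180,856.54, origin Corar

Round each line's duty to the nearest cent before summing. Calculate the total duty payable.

Line 1 (66.66, Corar, 866 units, €85,257.70):
Base rate for 66.66 is €4.98/unit.
Duty = 866 × €4.98 = €4,312.68.
Line 2 (49.54, Quenistan, 2,367 liters, €116,172.36):
Base rate for 49.54 is 1.5% + €0.89/liter.
Origin Quenistan qualifies under the Serland–Quenistan agreement and 49.54 is covered: preferential rate Free applies instead.
The additional-duty order on 49.54 targets Corar, not Quenistan; it does not apply.
Duty = €116,172.36 × 0% = €0.00.
Line 3 (90.36, Corar, 2,521 pairs, €180,856.54):
Base rate for 90.36 is 23.5%.
90.36 has an FTA preferential rate, but origin Corar is not Quenistan; base rate stands.
Additional duty on 90.36 from Corar: +63.6%. Applied ad valorem rate: 23.5% + 63.6% = 87.1%.
Duty = €180,856.54 × 87.1% = €157,526.05.
Total = €4,312.68 + €0.00 + €157,526.05 = €161,838.73.

€161,838.73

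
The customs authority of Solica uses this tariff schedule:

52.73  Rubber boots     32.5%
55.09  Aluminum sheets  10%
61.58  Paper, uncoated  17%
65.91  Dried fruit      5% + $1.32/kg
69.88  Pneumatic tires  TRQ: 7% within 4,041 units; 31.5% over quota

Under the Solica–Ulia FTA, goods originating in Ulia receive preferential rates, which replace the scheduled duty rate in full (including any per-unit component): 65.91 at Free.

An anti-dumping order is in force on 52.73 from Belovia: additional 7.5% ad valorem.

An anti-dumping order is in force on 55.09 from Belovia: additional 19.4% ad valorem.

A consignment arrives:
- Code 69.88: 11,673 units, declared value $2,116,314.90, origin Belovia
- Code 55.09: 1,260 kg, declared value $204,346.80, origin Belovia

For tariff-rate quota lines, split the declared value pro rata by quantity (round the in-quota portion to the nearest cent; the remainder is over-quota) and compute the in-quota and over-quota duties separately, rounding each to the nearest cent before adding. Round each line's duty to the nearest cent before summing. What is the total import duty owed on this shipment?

$547,221.99

Line 1 (69.88, Belovia, 11,673 units, $2,116,314.90):
Code 69.88 is under a tariff-rate quota (threshold 4,041 units). In-quota: 4,041 units at 7%; over-quota: 7,632 units at 31.5%.
Pro-rata value split: in-quota = $2,116,314.90 × 4,041/11,673 = $732,633.30; over-quota = $2,116,314.90 − $732,633.30 = $1,383,681.60.
In-quota duty = $732,633.30 × 7% = $51,284.33. Over-quota duty = $1,383,681.60 × 31.5% = $435,859.70.
Line duty = $51,284.33 + $435,859.70 = $487,144.03.
Line 2 (55.09, Belovia, 1,260 kg, $204,346.80):
Base rate for 55.09 is 10%.
Additional duty on 55.09 from Belovia: +19.4%. Applied ad valorem rate: 10% + 19.4% = 29.4%.
Duty = $204,346.80 × 29.4% = $60,077.96.
Total = $487,144.03 + $60,077.96 = $547,221.99.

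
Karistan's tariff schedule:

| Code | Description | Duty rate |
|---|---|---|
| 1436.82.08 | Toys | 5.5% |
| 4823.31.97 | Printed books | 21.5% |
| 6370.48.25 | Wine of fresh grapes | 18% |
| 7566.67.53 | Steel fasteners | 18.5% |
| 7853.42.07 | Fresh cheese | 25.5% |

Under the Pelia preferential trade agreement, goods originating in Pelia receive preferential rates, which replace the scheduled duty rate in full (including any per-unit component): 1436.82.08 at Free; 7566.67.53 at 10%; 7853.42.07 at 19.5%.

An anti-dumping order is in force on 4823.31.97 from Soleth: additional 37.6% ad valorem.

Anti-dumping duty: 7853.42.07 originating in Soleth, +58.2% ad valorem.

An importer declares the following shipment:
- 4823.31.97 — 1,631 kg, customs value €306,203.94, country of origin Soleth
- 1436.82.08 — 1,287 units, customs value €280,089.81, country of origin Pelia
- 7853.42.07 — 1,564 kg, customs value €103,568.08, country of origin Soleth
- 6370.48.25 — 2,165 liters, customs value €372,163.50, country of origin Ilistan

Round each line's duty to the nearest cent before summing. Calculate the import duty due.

Line 1 (4823.31.97, Soleth, 1,631 kg, €306,203.94):
Base rate for 4823.31.97 is 21.5%.
Additional duty on 4823.31.97 from Soleth: +37.6%. Applied ad valorem rate: 21.5% + 37.6% = 59.1%.
Duty = €306,203.94 × 59.1% = €180,966.53.
Line 2 (1436.82.08, Pelia, 1,287 units, €280,089.81):
Base rate for 1436.82.08 is 5.5%.
Origin Pelia qualifies under the Karistan–Pelia agreement and 1436.82.08 is covered: preferential rate Free applies instead.
Duty = €280,089.81 × 0% = €0.00.
Line 3 (7853.42.07, Soleth, 1,564 kg, €103,568.08):
Base rate for 7853.42.07 is 25.5%.
7853.42.07 has an FTA preferential rate, but origin Soleth is not Pelia; base rate stands.
Additional duty on 7853.42.07 from Soleth: +58.2%. Applied ad valorem rate: 25.5% + 58.2% = 83.7%.
Duty = €103,568.08 × 83.7% = €86,686.48.
Line 4 (6370.48.25, Ilistan, 2,165 liters, €372,163.50):
Base rate for 6370.48.25 is 18%.
Duty = €372,163.50 × 18% = €66,989.43.
Total = €180,966.53 + €0.00 + €86,686.48 + €66,989.43 = €334,642.44.

€334,642.44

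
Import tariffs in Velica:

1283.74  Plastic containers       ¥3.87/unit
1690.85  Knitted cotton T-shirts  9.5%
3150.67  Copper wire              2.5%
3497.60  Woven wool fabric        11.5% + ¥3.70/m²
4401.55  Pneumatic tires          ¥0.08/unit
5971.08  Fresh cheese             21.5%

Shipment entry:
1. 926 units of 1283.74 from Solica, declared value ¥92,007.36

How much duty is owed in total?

Line 1 (1283.74, Solica, 926 units, ¥92,007.36):
Base rate for 1283.74 is ¥3.87/unit.
Duty = 926 × ¥3.87 = ¥3,583.62.

¥3,583.62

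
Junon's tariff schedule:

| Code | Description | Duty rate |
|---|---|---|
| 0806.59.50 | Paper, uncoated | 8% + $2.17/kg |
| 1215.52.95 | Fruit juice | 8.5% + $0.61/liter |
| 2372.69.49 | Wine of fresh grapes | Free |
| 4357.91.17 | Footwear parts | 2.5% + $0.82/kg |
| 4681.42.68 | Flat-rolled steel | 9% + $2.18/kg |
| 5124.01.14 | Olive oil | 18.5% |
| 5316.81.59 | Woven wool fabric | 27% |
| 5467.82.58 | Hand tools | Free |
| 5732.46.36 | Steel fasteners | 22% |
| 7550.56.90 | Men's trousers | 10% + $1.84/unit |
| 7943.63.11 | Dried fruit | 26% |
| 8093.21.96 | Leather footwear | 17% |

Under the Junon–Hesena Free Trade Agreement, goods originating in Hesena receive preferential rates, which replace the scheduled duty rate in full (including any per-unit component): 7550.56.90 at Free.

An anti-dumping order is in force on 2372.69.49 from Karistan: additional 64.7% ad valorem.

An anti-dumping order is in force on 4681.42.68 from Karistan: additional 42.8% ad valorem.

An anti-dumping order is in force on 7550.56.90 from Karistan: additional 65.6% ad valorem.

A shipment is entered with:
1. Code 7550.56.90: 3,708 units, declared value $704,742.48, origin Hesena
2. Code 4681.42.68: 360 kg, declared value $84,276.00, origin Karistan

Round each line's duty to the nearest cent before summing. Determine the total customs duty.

$44,439.77

Line 1 (7550.56.90, Hesena, 3,708 units, $704,742.48):
Base rate for 7550.56.90 is 10% + $1.84/unit.
Origin Hesena qualifies under the Junon–Hesena agreement and 7550.56.90 is covered: preferential rate Free applies instead.
The additional-duty order on 7550.56.90 targets Karistan, not Hesena; it does not apply.
Duty = $704,742.48 × 0% = $0.00.
Line 2 (4681.42.68, Karistan, 360 kg, $84,276.00):
Base rate for 4681.42.68 is 9% + $2.18/kg.
Additional duty on 4681.42.68 from Karistan: +42.8%. Applied ad valorem rate: 9% + 42.8% = 51.8%.
Duty = $84,276.00 × 51.8% + 360 × $2.18 = $44,439.77.
Total = $0.00 + $44,439.77 = $44,439.77.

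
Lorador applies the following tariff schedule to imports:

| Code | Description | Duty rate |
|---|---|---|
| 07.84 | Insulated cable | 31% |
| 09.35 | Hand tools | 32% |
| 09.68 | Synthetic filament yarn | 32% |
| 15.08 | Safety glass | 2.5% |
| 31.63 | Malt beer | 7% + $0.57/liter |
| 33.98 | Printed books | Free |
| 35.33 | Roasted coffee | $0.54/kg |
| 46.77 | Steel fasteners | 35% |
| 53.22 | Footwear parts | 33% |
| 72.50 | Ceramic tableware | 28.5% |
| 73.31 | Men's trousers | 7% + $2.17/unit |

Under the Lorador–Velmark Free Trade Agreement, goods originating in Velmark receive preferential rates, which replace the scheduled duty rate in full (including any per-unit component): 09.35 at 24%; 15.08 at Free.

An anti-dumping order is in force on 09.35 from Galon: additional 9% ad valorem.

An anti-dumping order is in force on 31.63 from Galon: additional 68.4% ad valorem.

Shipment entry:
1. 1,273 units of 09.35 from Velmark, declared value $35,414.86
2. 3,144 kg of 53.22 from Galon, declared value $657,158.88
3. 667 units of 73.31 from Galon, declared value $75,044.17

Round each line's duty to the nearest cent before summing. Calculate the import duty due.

Line 1 (09.35, Velmark, 1,273 units, $35,414.86):
Base rate for 09.35 is 32%.
Origin Velmark qualifies under the Lorador–Velmark agreement and 09.35 is covered: preferential rate 24% applies instead.
The additional-duty order on 09.35 targets Galon, not Velmark; it does not apply.
Duty = $35,414.86 × 24% = $8,499.57.
Line 2 (53.22, Galon, 3,144 kg, $657,158.88):
Base rate for 53.22 is 33%.
Duty = $657,158.88 × 33% = $216,862.43.
Line 3 (73.31, Galon, 667 units, $75,044.17):
Base rate for 73.31 is 7% + $2.17/unit.
Duty = $75,044.17 × 7% + 667 × $2.17 = $6,700.48.
Total = $8,499.57 + $216,862.43 + $6,700.48 = $232,062.48.

$232,062.48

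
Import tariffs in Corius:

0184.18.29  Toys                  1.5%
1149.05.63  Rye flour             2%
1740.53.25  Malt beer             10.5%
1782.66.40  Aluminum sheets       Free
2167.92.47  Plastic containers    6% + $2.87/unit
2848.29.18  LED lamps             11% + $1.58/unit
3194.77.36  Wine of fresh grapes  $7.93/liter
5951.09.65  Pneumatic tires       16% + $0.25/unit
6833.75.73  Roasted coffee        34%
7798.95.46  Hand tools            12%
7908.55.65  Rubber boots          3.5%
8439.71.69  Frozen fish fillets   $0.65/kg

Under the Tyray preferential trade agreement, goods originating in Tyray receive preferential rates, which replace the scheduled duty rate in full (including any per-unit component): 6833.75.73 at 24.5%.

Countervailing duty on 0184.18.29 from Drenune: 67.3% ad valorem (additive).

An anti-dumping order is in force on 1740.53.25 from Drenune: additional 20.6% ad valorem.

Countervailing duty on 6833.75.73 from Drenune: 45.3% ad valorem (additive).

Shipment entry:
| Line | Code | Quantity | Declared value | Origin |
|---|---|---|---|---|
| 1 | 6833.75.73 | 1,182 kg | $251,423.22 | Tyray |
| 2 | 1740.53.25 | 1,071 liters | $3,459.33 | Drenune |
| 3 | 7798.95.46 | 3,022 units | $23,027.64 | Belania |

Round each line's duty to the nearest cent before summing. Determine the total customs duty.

$65,437.86

Line 1 (6833.75.73, Tyray, 1,182 kg, $251,423.22):
Base rate for 6833.75.73 is 34%.
Origin Tyray qualifies under the Corius–Tyray agreement and 6833.75.73 is covered: preferential rate 24.5% applies instead.
The additional-duty order on 6833.75.73 targets Drenune, not Tyray; it does not apply.
Duty = $251,423.22 × 24.5% = $61,598.69.
Line 2 (1740.53.25, Drenune, 1,071 liters, $3,459.33):
Base rate for 1740.53.25 is 10.5%.
Additional duty on 1740.53.25 from Drenune: +20.6%. Applied ad valorem rate: 10.5% + 20.6% = 31.1%.
Duty = $3,459.33 × 31.1% = $1,075.85.
Line 3 (7798.95.46, Belania, 3,022 units, $23,027.64):
Base rate for 7798.95.46 is 12%.
Duty = $23,027.64 × 12% = $2,763.32.
Total = $61,598.69 + $1,075.85 + $2,763.32 = $65,437.86.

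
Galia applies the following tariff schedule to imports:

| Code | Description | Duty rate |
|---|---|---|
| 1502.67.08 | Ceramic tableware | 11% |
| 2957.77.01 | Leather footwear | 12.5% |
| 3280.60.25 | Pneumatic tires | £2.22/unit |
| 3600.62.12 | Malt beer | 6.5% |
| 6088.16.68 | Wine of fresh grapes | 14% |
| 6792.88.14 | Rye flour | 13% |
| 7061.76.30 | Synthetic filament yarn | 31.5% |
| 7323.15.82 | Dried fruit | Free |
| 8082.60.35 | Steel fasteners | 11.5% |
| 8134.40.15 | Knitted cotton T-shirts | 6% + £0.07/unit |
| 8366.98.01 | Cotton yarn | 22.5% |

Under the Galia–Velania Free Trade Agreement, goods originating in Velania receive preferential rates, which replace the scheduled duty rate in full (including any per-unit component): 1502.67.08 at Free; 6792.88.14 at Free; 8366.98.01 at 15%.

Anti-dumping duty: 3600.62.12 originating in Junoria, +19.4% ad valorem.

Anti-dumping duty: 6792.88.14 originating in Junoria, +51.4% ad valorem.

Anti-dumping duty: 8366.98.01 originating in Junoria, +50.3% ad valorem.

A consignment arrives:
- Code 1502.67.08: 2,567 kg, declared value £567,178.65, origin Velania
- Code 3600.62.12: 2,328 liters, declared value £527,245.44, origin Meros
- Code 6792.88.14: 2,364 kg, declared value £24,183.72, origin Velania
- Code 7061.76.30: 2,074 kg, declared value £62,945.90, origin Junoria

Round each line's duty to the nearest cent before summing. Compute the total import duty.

Line 1 (1502.67.08, Velania, 2,567 kg, £567,178.65):
Base rate for 1502.67.08 is 11%.
Origin Velania qualifies under the Galia–Velania agreement and 1502.67.08 is covered: preferential rate Free applies instead.
Duty = £567,178.65 × 0% = £0.00.
Line 2 (3600.62.12, Meros, 2,328 liters, £527,245.44):
Base rate for 3600.62.12 is 6.5%.
The additional-duty order on 3600.62.12 targets Junoria, not Meros; it does not apply.
Duty = £527,245.44 × 6.5% = £34,270.95.
Line 3 (6792.88.14, Velania, 2,364 kg, £24,183.72):
Base rate for 6792.88.14 is 13%.
Origin Velania qualifies under the Galia–Velania agreement and 6792.88.14 is covered: preferential rate Free applies instead.
The additional-duty order on 6792.88.14 targets Junoria, not Velania; it does not apply.
Duty = £24,183.72 × 0% = £0.00.
Line 4 (7061.76.30, Junoria, 2,074 kg, £62,945.90):
Base rate for 7061.76.30 is 31.5%.
Duty = £62,945.90 × 31.5% = £19,827.96.
Total = £0.00 + £34,270.95 + £0.00 + £19,827.96 = £54,098.91.

£54,098.91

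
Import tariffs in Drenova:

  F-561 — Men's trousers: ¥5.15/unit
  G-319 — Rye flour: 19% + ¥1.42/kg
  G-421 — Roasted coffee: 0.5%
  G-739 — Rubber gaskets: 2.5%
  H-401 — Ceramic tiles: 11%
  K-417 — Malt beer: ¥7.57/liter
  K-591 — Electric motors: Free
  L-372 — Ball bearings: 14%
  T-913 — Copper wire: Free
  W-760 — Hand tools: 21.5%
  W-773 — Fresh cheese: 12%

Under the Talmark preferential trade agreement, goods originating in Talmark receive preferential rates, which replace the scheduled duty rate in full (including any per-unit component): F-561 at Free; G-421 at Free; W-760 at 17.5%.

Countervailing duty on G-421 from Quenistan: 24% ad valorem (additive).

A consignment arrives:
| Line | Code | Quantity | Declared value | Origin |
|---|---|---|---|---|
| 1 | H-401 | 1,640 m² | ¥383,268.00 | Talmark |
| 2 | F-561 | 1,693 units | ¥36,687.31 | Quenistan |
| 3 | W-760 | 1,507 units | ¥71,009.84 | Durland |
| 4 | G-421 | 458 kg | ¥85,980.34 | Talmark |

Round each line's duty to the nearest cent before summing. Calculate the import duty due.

¥66,145.55

Line 1 (H-401, Talmark, 1,640 m², ¥383,268.00):
Base rate for H-401 is 11%.
Origin Talmark is the FTA partner but H-401 is not on the preference list; base rate stands.
Duty = ¥383,268.00 × 11% = ¥42,159.48.
Line 2 (F-561, Quenistan, 1,693 units, ¥36,687.31):
Base rate for F-561 is ¥5.15/unit.
F-561 has an FTA preferential rate, but origin Quenistan is not Talmark; base rate stands.
Duty = 1,693 × ¥5.15 = ¥8,718.95.
Line 3 (W-760, Durland, 1,507 units, ¥71,009.84):
Base rate for W-760 is 21.5%.
W-760 has an FTA preferential rate, but origin Durland is not Talmark; base rate stands.
Duty = ¥71,009.84 × 21.5% = ¥15,267.12.
Line 4 (G-421, Talmark, 458 kg, ¥85,980.34):
Base rate for G-421 is 0.5%.
Origin Talmark qualifies under the Drenova–Talmark agreement and G-421 is covered: preferential rate Free applies instead.
The additional-duty order on G-421 targets Quenistan, not Talmark; it does not apply.
Duty = ¥85,980.34 × 0% = ¥0.00.
Total = ¥42,159.48 + ¥8,718.95 + ¥15,267.12 + ¥0.00 = ¥66,145.55.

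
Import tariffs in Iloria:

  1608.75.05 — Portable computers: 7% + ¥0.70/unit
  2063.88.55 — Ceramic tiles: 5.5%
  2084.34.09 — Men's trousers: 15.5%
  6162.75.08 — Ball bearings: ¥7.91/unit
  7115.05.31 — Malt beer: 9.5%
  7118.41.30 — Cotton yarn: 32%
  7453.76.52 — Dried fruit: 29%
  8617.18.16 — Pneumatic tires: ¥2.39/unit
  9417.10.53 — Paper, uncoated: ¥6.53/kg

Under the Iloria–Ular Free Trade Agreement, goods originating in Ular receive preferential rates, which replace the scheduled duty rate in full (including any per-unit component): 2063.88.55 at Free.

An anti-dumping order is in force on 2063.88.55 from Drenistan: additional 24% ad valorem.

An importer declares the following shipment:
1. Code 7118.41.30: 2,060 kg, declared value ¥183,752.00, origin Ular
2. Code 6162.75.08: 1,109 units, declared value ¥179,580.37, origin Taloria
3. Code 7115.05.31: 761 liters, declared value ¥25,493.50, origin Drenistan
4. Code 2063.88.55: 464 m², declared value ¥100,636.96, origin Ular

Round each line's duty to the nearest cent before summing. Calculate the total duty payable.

Line 1 (7118.41.30, Ular, 2,060 kg, ¥183,752.00):
Base rate for 7118.41.30 is 32%.
Origin Ular is the FTA partner but 7118.41.30 is not on the preference list; base rate stands.
Duty = ¥183,752.00 × 32% = ¥58,800.64.
Line 2 (6162.75.08, Taloria, 1,109 units, ¥179,580.37):
Base rate for 6162.75.08 is ¥7.91/unit.
Duty = 1,109 × ¥7.91 = ¥8,772.19.
Line 3 (7115.05.31, Drenistan, 761 liters, ¥25,493.50):
Base rate for 7115.05.31 is 9.5%.
Duty = ¥25,493.50 × 9.5% = ¥2,421.88.
Line 4 (2063.88.55, Ular, 464 m², ¥100,636.96):
Base rate for 2063.88.55 is 5.5%.
Origin Ular qualifies under the Iloria–Ular agreement and 2063.88.55 is covered: preferential rate Free applies instead.
The additional-duty order on 2063.88.55 targets Drenistan, not Ular; it does not apply.
Duty = ¥100,636.96 × 0% = ¥0.00.
Total = ¥58,800.64 + ¥8,772.19 + ¥2,421.88 + ¥0.00 = ¥69,994.71.

¥69,994.71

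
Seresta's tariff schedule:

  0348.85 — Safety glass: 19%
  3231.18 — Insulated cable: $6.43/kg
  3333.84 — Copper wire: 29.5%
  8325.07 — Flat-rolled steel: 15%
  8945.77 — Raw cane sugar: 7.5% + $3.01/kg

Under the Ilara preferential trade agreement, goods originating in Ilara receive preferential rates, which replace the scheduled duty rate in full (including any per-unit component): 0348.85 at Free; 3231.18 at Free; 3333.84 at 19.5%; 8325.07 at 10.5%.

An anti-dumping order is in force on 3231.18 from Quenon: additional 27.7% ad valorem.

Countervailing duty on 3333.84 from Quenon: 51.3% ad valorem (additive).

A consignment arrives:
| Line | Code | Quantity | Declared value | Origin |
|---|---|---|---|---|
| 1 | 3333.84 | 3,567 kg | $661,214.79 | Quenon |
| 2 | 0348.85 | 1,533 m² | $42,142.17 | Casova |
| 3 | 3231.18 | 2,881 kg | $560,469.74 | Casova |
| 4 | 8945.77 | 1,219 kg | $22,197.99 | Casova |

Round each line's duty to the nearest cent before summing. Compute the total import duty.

Line 1 (3333.84, Quenon, 3,567 kg, $661,214.79):
Base rate for 3333.84 is 29.5%.
3333.84 has an FTA preferential rate, but origin Quenon is not Ilara; base rate stands.
Additional duty on 3333.84 from Quenon: +51.3%. Applied ad valorem rate: 29.5% + 51.3% = 80.8%.
Duty = $661,214.79 × 80.8% = $534,261.55.
Line 2 (0348.85, Casova, 1,533 m², $42,142.17):
Base rate for 0348.85 is 19%.
0348.85 has an FTA preferential rate, but origin Casova is not Ilara; base rate stands.
Duty = $42,142.17 × 19% = $8,007.01.
Line 3 (3231.18, Casova, 2,881 kg, $560,469.74):
Base rate for 3231.18 is $6.43/kg.
3231.18 has an FTA preferential rate, but origin Casova is not Ilara; base rate stands.
The additional-duty order on 3231.18 targets Quenon, not Casova; it does not apply.
Duty = 2,881 × $6.43 = $18,524.83.
Line 4 (8945.77, Casova, 1,219 kg, $22,197.99):
Base rate for 8945.77 is 7.5% + $3.01/kg.
Duty = $22,197.99 × 7.5% + 1,219 × $3.01 = $5,334.04.
Total = $534,261.55 + $8,007.01 + $18,524.83 + $5,334.04 = $566,127.43.

$566,127.43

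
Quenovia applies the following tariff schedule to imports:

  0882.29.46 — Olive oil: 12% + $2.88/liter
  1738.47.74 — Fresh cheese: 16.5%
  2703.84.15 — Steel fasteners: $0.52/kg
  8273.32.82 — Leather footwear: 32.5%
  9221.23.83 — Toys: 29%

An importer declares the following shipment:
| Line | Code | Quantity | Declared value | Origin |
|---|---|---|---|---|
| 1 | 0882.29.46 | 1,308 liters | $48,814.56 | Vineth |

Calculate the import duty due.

$9,624.79

Line 1 (0882.29.46, Vineth, 1,308 liters, $48,814.56):
Base rate for 0882.29.46 is 12% + $2.88/liter.
Duty = $48,814.56 × 12% + 1,308 × $2.88 = $9,624.79.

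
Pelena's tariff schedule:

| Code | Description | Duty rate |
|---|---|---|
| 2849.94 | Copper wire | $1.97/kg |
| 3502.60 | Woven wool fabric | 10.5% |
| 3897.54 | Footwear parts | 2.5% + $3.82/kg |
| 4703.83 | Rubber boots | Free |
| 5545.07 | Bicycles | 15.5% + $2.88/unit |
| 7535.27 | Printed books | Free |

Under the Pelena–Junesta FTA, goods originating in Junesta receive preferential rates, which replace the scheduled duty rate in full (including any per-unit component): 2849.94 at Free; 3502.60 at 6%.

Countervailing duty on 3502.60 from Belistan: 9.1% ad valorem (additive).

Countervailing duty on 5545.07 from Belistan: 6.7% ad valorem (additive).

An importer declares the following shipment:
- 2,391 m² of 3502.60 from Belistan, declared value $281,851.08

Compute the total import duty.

Line 1 (3502.60, Belistan, 2,391 m², $281,851.08):
Base rate for 3502.60 is 10.5%.
3502.60 has an FTA preferential rate, but origin Belistan is not Junesta; base rate stands.
Additional duty on 3502.60 from Belistan: +9.1%. Applied ad valorem rate: 10.5% + 9.1% = 19.6%.
Duty = $281,851.08 × 19.6% = $55,242.81.

$55,242.81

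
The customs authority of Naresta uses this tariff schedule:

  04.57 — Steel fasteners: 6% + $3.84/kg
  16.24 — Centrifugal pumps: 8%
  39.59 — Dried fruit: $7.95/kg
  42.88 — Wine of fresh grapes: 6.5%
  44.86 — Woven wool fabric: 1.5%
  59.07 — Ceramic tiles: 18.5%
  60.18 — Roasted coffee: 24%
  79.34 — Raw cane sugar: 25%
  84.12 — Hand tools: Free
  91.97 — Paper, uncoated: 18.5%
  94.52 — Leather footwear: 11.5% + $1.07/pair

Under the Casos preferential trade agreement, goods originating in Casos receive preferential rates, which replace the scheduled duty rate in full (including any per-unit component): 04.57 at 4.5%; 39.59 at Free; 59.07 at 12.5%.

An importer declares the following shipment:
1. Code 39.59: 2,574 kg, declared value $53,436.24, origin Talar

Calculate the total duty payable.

$20,463.30

Line 1 (39.59, Talar, 2,574 kg, $53,436.24):
Base rate for 39.59 is $7.95/kg.
39.59 has an FTA preferential rate, but origin Talar is not Casos; base rate stands.
Duty = 2,574 × $7.95 = $20,463.30.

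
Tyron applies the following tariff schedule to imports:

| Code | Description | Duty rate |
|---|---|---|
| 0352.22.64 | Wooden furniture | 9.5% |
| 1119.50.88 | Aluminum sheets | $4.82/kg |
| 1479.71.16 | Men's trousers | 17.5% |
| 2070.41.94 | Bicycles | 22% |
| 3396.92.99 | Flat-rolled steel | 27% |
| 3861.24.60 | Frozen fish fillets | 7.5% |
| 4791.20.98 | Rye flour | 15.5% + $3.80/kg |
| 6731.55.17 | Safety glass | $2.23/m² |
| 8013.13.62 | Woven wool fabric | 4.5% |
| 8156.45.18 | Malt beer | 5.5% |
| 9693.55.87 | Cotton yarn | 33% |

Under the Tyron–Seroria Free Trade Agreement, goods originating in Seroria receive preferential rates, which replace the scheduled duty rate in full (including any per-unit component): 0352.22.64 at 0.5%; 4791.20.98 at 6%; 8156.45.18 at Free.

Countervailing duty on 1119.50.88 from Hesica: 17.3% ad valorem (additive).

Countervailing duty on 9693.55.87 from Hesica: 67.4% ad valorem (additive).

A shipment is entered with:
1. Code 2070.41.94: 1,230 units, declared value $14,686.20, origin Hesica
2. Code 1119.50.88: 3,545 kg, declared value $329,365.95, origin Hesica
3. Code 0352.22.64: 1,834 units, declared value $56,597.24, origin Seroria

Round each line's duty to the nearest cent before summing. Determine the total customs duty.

Line 1 (2070.41.94, Hesica, 1,230 units, $14,686.20):
Base rate for 2070.41.94 is 22%.
Duty = $14,686.20 × 22% = $3,230.96.
Line 2 (1119.50.88, Hesica, 3,545 kg, $329,365.95):
Base rate for 1119.50.88 is $4.82/kg.
Additional duty on 1119.50.88 from Hesica: +17.3% ad valorem. Applied ad valorem rate = 17.3%.
Duty = $329,365.95 × 17.3% + 3,545 × $4.82 = $74,067.21.
Line 3 (0352.22.64, Seroria, 1,834 units, $56,597.24):
Base rate for 0352.22.64 is 9.5%.
Origin Seroria qualifies under the Tyron–Seroria agreement and 0352.22.64 is covered: preferential rate 0.5% applies instead.
Duty = $56,597.24 × 0.5% = $282.99.
Total = $3,230.96 + $74,067.21 + $282.99 = $77,581.16.

$77,581.16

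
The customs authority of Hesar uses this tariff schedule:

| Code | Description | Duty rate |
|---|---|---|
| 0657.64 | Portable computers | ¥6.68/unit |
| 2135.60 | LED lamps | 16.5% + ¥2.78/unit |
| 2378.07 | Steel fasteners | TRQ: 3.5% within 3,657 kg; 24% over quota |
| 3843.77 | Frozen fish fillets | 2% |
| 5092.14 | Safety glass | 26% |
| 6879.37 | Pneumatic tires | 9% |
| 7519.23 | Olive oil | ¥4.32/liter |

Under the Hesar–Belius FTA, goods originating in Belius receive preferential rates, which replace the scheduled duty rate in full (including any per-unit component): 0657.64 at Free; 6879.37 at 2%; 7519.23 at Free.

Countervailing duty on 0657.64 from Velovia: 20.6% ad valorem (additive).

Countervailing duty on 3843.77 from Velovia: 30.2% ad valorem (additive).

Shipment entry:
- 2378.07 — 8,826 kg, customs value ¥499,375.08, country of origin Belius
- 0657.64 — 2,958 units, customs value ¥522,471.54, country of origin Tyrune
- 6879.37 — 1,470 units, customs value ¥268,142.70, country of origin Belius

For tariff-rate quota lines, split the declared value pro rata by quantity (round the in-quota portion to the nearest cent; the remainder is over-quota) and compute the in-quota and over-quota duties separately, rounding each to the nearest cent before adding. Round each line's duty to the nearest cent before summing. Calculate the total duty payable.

Line 1 (2378.07, Belius, 8,826 kg, ¥499,375.08):
Code 2378.07 is under a tariff-rate quota (threshold 3,657 kg). In-quota: 3,657 kg at 3.5%; over-quota: 5,169 kg at 24%.
Pro-rata value split: in-quota = ¥499,375.08 × 3,657/8,826 = ¥206,913.06; over-quota = ¥499,375.08 − ¥206,913.06 = ¥292,462.02.
In-quota duty = ¥206,913.06 × 3.5% = ¥7,241.96. Over-quota duty = ¥292,462.02 × 24% = ¥70,190.88.
Line duty = ¥7,241.96 + ¥70,190.88 = ¥77,432.84.
Line 2 (0657.64, Tyrune, 2,958 units, ¥522,471.54):
Base rate for 0657.64 is ¥6.68/unit.
0657.64 has an FTA preferential rate, but origin Tyrune is not Belius; base rate stands.
The additional-duty order on 0657.64 targets Velovia, not Tyrune; it does not apply.
Duty = 2,958 × ¥6.68 = ¥19,759.44.
Line 3 (6879.37, Belius, 1,470 units, ¥268,142.70):
Base rate for 6879.37 is 9%.
Origin Belius qualifies under the Hesar–Belius agreement and 6879.37 is covered: preferential rate 2% applies instead.
Duty = ¥268,142.70 × 2% = ¥5,362.85.
Total = ¥77,432.84 + ¥19,759.44 + ¥5,362.85 = ¥102,555.13.

¥102,555.13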